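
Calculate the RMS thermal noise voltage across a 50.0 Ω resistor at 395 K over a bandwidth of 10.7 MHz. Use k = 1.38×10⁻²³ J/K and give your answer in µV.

V_n = √(4kTRB)
4kTRB = 4 × 1.38×10⁻²³ × 395 × 5.00×10¹ × 1.07×10⁷ = 1.17×10⁻¹¹ V²
V_n = √(1.17×10⁻¹¹) = 3.42×10⁻⁶ V = 3.42 µV

3.42 µV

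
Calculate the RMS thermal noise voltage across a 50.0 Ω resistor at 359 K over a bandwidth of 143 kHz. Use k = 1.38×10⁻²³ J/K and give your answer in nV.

376 nV

V_n = √(4kTRB)
4kTRB = 4 × 1.38×10⁻²³ × 359 × 5.00×10¹ × 1.43×10⁵ = 1.42×10⁻¹³ V²
V_n = √(1.42×10⁻¹³) = 3.76×10⁻⁷ V = 376 nV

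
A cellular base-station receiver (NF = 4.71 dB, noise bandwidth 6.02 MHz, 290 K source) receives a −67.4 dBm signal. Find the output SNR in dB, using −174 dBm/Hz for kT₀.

34.1 dB

Noise floor: N = −174 + 10 log₁₀(B) + NF
10 log₁₀(6.02×10⁶) = 67.8 dB
N = −174 + 67.8 + 4.71 = −101.49 dBm
SNR = P_sig − N = −67.4 − (−101.49) = 34.09 dB → 34.1 dB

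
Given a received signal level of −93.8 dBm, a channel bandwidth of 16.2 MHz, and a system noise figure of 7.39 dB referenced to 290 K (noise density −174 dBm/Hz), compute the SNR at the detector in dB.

0.7 dB

Noise floor: N = −174 + 10 log₁₀(B) + NF
10 log₁₀(1.62×10⁷) = 72.1 dB
N = −174 + 72.1 + 7.39 = −94.51 dBm
SNR = P_sig − N = −93.8 − (−94.51) = 0.71 dB → 0.7 dB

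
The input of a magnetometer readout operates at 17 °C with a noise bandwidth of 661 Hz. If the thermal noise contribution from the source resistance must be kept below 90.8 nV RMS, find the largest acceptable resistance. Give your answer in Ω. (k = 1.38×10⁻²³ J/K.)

T = 17 °C + 273.15 = 290.15 K
Johnson–Nyquist: V_n = √(4kTRB) ⇒ R = V_n² / (4kTB)
4kTB = 4 × 1.38×10⁻²³ × 290.15 × 6.61×10² = 1.06×10⁻¹⁷
R = (9.08×10⁻⁸)² / 1.06×10⁻¹⁷ = 7.79×10² Ω = 779 Ω

779 Ω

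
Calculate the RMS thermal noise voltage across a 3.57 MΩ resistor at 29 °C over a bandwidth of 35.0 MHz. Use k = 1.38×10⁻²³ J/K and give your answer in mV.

1.44 mV

T = 29 °C + 273.15 = 302.15 K
V_n = √(4kTRB)
4kTRB = 4 × 1.38×10⁻²³ × 302.15 × 3.57×10⁶ × 3.50×10⁷ = 2.08×10⁻⁶ V²
V_n = √(2.08×10⁻⁶) = 1.44×10⁻³ V = 1.44 mV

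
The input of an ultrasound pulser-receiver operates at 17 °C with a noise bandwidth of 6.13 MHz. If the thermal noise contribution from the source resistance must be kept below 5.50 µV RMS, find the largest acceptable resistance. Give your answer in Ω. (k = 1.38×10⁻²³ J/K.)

308 Ω

T = 17 °C + 273.15 = 290.15 K
Johnson–Nyquist: V_n = √(4kTRB) ⇒ R = V_n² / (4kTB)
4kTB = 4 × 1.38×10⁻²³ × 290.15 × 6.13×10⁶ = 9.82×10⁻¹⁴
R = (5.50×10⁻⁶)² / 9.82×10⁻¹⁴ = 3.08×10² Ω = 308 Ω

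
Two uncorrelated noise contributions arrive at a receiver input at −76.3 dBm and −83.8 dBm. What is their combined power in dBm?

Convert to linear, add, convert back:
P₁ = 2.34×10⁻¹¹ W, P₂ = 4.17×10⁻¹² W
P_tot = 2.76×10⁻¹¹ W → 10 log₁₀(P_tot / 10⁻³) = −75.6 dBm

−75.6 dBm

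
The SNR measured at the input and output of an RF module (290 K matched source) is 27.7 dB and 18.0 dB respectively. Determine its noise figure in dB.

NF (dB) = SNR_in(dB) − SNR_out(dB) when the source is at T₀
NF = 27.7 − 18.0 = 9.7 dB

9.7 dB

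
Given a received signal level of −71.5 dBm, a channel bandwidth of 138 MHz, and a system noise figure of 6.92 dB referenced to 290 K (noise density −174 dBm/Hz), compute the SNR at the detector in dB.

Noise floor: N = −174 + 10 log₁₀(B) + NF
10 log₁₀(1.38×10⁸) = 81.4 dB
N = −174 + 81.4 + 6.92 = −85.68 dBm
SNR = P_sig − N = −71.5 − (−85.68) = 14.18 dB → 14.2 dB

14.2 dB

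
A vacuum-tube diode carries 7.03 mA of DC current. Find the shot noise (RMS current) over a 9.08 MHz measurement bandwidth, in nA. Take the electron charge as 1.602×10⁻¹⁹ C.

I_n = √(2qI·B)
2qI·B = 2 × 1.602×10⁻¹⁹ × 7.03×10⁻³ × 9.08×10⁶ = 2.05×10⁻¹⁴ A²
I_n = √(2.05×10⁻¹⁴) = 1.43×10⁻⁷ A = 143 nA

143 nA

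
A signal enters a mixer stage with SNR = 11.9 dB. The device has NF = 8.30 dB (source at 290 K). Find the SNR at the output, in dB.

3.60 dB

By definition F = SNR_in/SNR_out, so in dB: SNR_out = SNR_in − NF
SNR_out = 11.9 − 8.30 = 3.60 dB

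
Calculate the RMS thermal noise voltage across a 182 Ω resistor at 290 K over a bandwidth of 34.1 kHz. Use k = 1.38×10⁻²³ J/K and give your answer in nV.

315 nV

V_n = √(4kTRB)
4kTRB = 4 × 1.38×10⁻²³ × 290 × 1.82×10² × 3.41×10⁴ = 9.93×10⁻¹⁴ V²
V_n = √(9.93×10⁻¹⁴) = 3.15×10⁻⁷ V = 315 nV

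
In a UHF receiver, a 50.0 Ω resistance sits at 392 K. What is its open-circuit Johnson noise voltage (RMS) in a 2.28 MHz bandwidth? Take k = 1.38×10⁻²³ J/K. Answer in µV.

1.57 µV

V_n = √(4kTRB)
4kTRB = 4 × 1.38×10⁻²³ × 392 × 5.00×10¹ × 2.28×10⁶ = 2.47×10⁻¹² V²
V_n = √(2.47×10⁻¹²) = 1.57×10⁻⁶ V = 1.57 µV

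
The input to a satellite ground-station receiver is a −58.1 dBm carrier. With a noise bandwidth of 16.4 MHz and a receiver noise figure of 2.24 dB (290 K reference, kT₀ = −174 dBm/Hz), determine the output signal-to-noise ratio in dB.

41.5 dB

Noise floor: N = −174 + 10 log₁₀(B) + NF
10 log₁₀(1.64×10⁷) = 72.15 dB
N = −174 + 72.15 + 2.24 = −99.61 dBm
SNR = P_sig − N = −58.1 − (−99.61) = 41.51 dB → 41.5 dB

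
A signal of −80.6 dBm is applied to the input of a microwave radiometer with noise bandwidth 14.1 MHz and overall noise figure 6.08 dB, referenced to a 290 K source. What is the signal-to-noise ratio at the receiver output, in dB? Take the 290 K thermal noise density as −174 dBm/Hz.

15.8 dB

Noise floor: N = −174 + 10 log₁₀(B) + NF
10 log₁₀(1.41×10⁷) = 71.49 dB
N = −174 + 71.49 + 6.08 = −96.43 dBm
SNR = P_sig − N = −80.6 − (−96.43) = 15.83 dB → 15.8 dB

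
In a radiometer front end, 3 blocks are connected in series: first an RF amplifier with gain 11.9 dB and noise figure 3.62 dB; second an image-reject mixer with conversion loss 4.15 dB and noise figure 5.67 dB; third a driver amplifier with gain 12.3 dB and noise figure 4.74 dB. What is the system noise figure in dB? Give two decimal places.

4.48 dB

Convert to linear (a loss of L dB is a gain of −L dB): F_i = 10^(NF_i/10), G_i = 10^(G_i,dB/10)
  Stage 1: F_1 = 10^(3.62/10) = 2.301, G_1 = 10^(11.9/10) = 15.49
  Stage 2: F_2 = 10^(5.67/10) = 3.690, G_2 = 10^(−4.15/10) = 0.3846
  Stage 3: F_3 = 10^(4.74/10) = 2.979, G_3 = 10^(12.3/10) = 16.98
Friis cascade:
  F = 2.301 + (3.690 − 1)/15.49 + (2.979 − 1)/5.957 = 2.807
NF = 10 log₁₀(2.807) = 4.48 dB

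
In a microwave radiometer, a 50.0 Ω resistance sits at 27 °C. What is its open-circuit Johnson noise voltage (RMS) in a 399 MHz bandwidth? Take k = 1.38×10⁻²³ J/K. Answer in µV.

18.2 µV

T = 27 °C + 273.15 = 300.15 K
V_n = √(4kTRB)
4kTRB = 4 × 1.38×10⁻²³ × 300.15 × 5.00×10¹ × 3.99×10⁸ = 3.31×10⁻¹⁰ V²
V_n = √(3.31×10⁻¹⁰) = 1.82×10⁻⁵ V = 18.2 µV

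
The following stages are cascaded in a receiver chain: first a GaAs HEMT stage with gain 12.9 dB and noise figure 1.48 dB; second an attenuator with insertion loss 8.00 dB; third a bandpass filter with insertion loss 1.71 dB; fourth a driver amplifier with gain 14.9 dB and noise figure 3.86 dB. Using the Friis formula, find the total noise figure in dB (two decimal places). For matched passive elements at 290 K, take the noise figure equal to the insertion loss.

Convert to linear (a loss of L dB is a gain of −L dB): F_i = 10^(NF_i/10), G_i = 10^(G_i,dB/10)
  Stage 1: F_1 = 10^(1.48/10) = 1.406, G_1 = 10^(12.9/10) = 19.50
  Stage 2: F_2 = 10^(8.00/10) = 6.310, G_2 = 10^(−8.00/10) = 0.1585
  Stage 3: F_3 = 10^(1.71/10) = 1.483, G_3 = 10^(−1.71/10) = 0.6745
  Stage 4: F_4 = 10^(3.86/10) = 2.432, G_4 = 10^(14.9/10) = 30.90
Friis cascade:
  F = 1.406 + (6.310 − 1)/19.50 + (1.483 − 1)/3.090 + (2.432 − 1)/2.084 = 2.522
NF = 10 log₁₀(2.522) = 4.02 dB

4.02 dB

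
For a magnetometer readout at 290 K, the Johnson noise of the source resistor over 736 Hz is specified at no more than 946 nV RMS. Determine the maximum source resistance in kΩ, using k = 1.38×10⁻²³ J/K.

Johnson–Nyquist: V_n = √(4kTRB) ⇒ R = V_n² / (4kTB)
4kTB = 4 × 1.38×10⁻²³ × 290 × 7.36×10² = 1.18×10⁻¹⁷
R = (9.46×10⁻⁷)² / 1.18×10⁻¹⁷ = 7.60×10⁴ Ω = 76.0 kΩ

76.0 kΩ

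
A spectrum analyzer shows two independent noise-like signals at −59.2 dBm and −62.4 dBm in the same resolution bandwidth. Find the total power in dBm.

Convert to linear, add, convert back:
P₁ = 1.20×10⁻⁹ W, P₂ = 5.75×10⁻¹⁰ W
P_tot = 1.78×10⁻⁹ W → 10 log₁₀(P_tot / 10⁻³) = −57.5 dBm

−57.5 dBm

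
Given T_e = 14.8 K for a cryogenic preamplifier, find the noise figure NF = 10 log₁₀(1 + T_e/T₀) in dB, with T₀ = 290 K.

0.216 dB

F = 1 + T_e/T₀ = 1 + 14.8/290 = 1.05103
NF = 10 log₁₀(1.05103) = 0.216 dB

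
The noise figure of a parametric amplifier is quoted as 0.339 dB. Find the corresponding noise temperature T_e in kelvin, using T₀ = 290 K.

F = 10^(0.339/10) = 1.08118
T_e = (F − 1)·T₀ = (1.08118 − 1) × 290 = 23.5 K

23.5 K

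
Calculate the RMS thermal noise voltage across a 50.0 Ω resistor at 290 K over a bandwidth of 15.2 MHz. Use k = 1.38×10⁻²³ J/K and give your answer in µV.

V_n = √(4kTRB)
4kTRB = 4 × 1.38×10⁻²³ × 290 × 5.00×10¹ × 1.52×10⁷ = 1.22×10⁻¹¹ V²
V_n = √(1.22×10⁻¹¹) = 3.49×10⁻⁶ V = 3.49 µV

3.49 µV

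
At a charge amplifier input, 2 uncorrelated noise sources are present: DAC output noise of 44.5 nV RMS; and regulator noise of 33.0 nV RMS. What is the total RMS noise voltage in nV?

55.4 nV

Uncorrelated sources add in power (mean-square): V_tot = √(ΣV_i²)
V_tot = √[(4.45×10⁻⁸)² + (3.30×10⁻⁸)²] = 5.54×10⁻⁸ V = 55.4 nV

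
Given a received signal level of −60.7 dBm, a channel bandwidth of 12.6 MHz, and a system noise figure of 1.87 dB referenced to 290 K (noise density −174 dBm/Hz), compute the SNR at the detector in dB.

40.4 dB

Noise floor: N = −174 + 10 log₁₀(B) + NF
10 log₁₀(1.26×10⁷) = 71 dB
N = −174 + 71 + 1.87 = −101.13 dBm
SNR = P_sig − N = −60.7 − (−101.13) = 40.43 dB → 40.4 dB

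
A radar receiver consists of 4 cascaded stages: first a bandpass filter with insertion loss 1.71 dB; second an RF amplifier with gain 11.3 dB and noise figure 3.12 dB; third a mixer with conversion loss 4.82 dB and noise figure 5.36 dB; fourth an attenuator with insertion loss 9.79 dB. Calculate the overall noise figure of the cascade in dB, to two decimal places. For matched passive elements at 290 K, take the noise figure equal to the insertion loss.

Convert to linear (a loss of L dB is a gain of −L dB): F_i = 10^(NF_i/10), G_i = 10^(G_i,dB/10)
  Stage 1: F_1 = 10^(1.71/10) = 1.483, G_1 = 10^(−1.71/10) = 0.6745
  Stage 2: F_2 = 10^(3.12/10) = 2.051, G_2 = 10^(11.3/10) = 13.49
  Stage 3: F_3 = 10^(5.36/10) = 3.436, G_3 = 10^(−4.82/10) = 0.3296
  Stage 4: F_4 = 10^(9.79/10) = 9.528, G_4 = 10^(−9.79/10) = 0.1050
Friis cascade:
  F = 1.483 + (2.051 − 1)/0.6745 + (3.436 − 1)/9.099 + (9.528 − 1)/2.999 = 6.152
NF = 10 log₁₀(6.152) = 7.89 dB

7.89 dB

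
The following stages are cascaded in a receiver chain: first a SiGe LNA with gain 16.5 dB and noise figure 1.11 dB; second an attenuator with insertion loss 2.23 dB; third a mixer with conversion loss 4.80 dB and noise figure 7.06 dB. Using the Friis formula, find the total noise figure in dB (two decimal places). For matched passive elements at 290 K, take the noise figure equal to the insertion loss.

Convert to linear (a loss of L dB is a gain of −L dB): F_i = 10^(NF_i/10), G_i = 10^(G_i,dB/10)
  Stage 1: F_1 = 10^(1.11/10) = 1.291, G_1 = 10^(16.5/10) = 44.67
  Stage 2: F_2 = 10^(2.23/10) = 1.671, G_2 = 10^(−2.23/10) = 0.5984
  Stage 3: F_3 = 10^(7.06/10) = 5.082, G_3 = 10^(−4.80/10) = 0.3311
Friis cascade:
  F = 1.291 + (1.671 − 1)/44.67 + (5.082 − 1)/26.73 = 1.459
NF = 10 log₁₀(1.459) = 1.64 dB

1.64 dB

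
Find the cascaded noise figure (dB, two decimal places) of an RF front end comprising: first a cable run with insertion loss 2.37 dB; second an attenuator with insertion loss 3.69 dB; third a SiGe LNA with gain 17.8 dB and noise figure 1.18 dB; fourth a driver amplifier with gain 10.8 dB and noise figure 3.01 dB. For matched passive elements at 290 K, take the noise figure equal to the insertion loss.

7.29 dB

Convert to linear (a loss of L dB is a gain of −L dB): F_i = 10^(NF_i/10), G_i = 10^(G_i,dB/10)
  Stage 1: F_1 = 10^(2.37/10) = 1.726, G_1 = 10^(−2.37/10) = 0.5794
  Stage 2: F_2 = 10^(3.69/10) = 2.339, G_2 = 10^(−3.69/10) = 0.4276
  Stage 3: F_3 = 10^(1.18/10) = 1.312, G_3 = 10^(17.8/10) = 60.26
  Stage 4: F_4 = 10^(3.01/10) = 2.000, G_4 = 10^(10.8/10) = 12.02
Friis cascade:
  F = 1.726 + (2.339 − 1)/0.5794 + (1.312 − 1)/0.2477 + (2.000 − 1)/14.93 = 5.364
NF = 10 log₁₀(5.364) = 7.29 dB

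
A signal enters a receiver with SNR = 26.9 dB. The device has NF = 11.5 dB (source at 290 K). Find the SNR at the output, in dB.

By definition F = SNR_in/SNR_out, so in dB: SNR_out = SNR_in − NF
SNR_out = 26.9 − 11.5 = 15.4 dB

15.4 dB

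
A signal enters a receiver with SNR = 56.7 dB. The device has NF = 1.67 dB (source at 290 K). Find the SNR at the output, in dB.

55.03 dB

By definition F = SNR_in/SNR_out, so in dB: SNR_out = SNR_in − NF
SNR_out = 56.7 − 1.67 = 55.03 dB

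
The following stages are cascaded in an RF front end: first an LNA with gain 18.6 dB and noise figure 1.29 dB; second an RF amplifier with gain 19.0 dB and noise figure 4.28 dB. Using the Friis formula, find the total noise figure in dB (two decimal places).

1.36 dB

Convert to linear (a loss of L dB is a gain of −L dB): F_i = 10^(NF_i/10), G_i = 10^(G_i,dB/10)
  Stage 1: F_1 = 10^(1.29/10) = 1.346, G_1 = 10^(18.6/10) = 72.44
  Stage 2: F_2 = 10^(4.28/10) = 2.679, G_2 = 10^(19.0/10) = 79.43
Friis cascade:
  F = 1.346 + (2.679 − 1)/72.44 = 1.369
NF = 10 log₁₀(1.369) = 1.36 dB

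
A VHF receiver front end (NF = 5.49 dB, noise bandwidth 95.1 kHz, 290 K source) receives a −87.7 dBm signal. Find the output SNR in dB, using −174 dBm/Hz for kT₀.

31.0 dB

Noise floor: N = −174 + 10 log₁₀(B) + NF
10 log₁₀(9.51×10⁴) = 49.78 dB
N = −174 + 49.78 + 5.49 = −118.73 dBm
SNR = P_sig − N = −87.7 − (−118.73) = 31.03 dB → 31.0 dB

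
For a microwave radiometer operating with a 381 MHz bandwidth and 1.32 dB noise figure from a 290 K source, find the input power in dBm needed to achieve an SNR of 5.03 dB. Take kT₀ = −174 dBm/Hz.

Sensitivity = −174 + 10 log₁₀(B) + NF + SNR_min
= −174 + 85.81 + 1.32 + 5.03
= −81.84 dBm → −81.8 dBm

−81.8 dBm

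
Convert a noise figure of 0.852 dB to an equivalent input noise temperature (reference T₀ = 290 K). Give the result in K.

62.9 K

F = 10^(0.852/10) = 1.21675
T_e = (F − 1)·T₀ = (1.21675 − 1) × 290 = 62.9 K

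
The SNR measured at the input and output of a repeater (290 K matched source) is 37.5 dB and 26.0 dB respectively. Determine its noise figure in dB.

NF (dB) = SNR_in(dB) − SNR_out(dB) when the source is at T₀
NF = 37.5 − 26.0 = 11.5 dB

11.5 dB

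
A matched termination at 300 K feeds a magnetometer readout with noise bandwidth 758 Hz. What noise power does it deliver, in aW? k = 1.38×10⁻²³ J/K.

3.14 aW

P_n = kTB = 1.38×10⁻²³ × 300 × 7.58×10² = 3.14×10⁻¹⁸ W = 3.14 aW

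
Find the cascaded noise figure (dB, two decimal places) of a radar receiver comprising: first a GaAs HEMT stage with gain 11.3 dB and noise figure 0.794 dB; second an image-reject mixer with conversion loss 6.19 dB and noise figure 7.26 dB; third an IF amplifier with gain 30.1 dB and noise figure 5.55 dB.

3.65 dB

Convert to linear (a loss of L dB is a gain of −L dB): F_i = 10^(NF_i/10), G_i = 10^(G_i,dB/10)
  Stage 1: F_1 = 10^(0.794/10) = 1.201, G_1 = 10^(11.3/10) = 13.49
  Stage 2: F_2 = 10^(7.26/10) = 5.321, G_2 = 10^(−6.19/10) = 0.2404
  Stage 3: F_3 = 10^(5.55/10) = 3.589, G_3 = 10^(30.1/10) = 1023
Friis cascade:
  F = 1.201 + (5.321 − 1)/13.49 + (3.589 − 1)/3.243 = 2.319
NF = 10 log₁₀(2.319) = 3.65 dB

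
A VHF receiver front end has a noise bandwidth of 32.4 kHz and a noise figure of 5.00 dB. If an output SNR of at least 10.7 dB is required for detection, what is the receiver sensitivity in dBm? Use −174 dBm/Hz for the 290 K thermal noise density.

−113.2 dBm

Sensitivity = −174 + 10 log₁₀(B) + NF + SNR_min
= −174 + 45.11 + 5.00 + 10.7
= −113.19 dBm → −113.2 dBm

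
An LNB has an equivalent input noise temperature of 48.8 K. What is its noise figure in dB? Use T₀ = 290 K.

F = 1 + T_e/T₀ = 1 + 48.8/290 = 1.16828
NF = 10 log₁₀(1.16828) = 0.675 dB

0.675 dB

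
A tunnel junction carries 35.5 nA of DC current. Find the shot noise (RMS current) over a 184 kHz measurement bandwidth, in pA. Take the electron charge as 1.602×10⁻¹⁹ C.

I_n = √(2qI·B)
2qI·B = 2 × 1.602×10⁻¹⁹ × 3.55×10⁻⁸ × 1.84×10⁵ = 2.09×10⁻²¹ A²
I_n = √(2.09×10⁻²¹) = 4.57×10⁻¹¹ A = 45.7 pA

45.7 pA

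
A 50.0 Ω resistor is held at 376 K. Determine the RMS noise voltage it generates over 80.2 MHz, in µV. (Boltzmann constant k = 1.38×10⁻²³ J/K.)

V_n = √(4kTRB)
4kTRB = 4 × 1.38×10⁻²³ × 376 × 5.00×10¹ × 8.02×10⁷ = 8.32×10⁻¹¹ V²
V_n = √(8.32×10⁻¹¹) = 9.12×10⁻⁶ V = 9.12 µV

9.12 µV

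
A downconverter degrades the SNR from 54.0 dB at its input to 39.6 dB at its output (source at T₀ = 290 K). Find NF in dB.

NF (dB) = SNR_in(dB) − SNR_out(dB) when the source is at T₀
NF = 54.0 − 39.6 = 14.4 dB

14.4 dB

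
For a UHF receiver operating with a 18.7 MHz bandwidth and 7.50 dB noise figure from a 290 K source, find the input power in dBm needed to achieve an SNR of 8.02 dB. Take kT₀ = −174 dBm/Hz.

Sensitivity = −174 + 10 log₁₀(B) + NF + SNR_min
= −174 + 72.72 + 7.50 + 8.02
= −85.76 dBm → −85.8 dBm

−85.8 dBm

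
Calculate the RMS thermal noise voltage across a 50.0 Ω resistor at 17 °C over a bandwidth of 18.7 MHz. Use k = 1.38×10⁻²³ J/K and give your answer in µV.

3.87 µV

T = 17 °C + 273.15 = 290.15 K
V_n = √(4kTRB)
4kTRB = 4 × 1.38×10⁻²³ × 290.15 × 5.00×10¹ × 1.87×10⁷ = 1.50×10⁻¹¹ V²
V_n = √(1.50×10⁻¹¹) = 3.87×10⁻⁶ V = 3.87 µV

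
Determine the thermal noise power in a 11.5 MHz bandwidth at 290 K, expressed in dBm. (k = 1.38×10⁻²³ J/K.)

−103.4 dBm

P_n = kTB = 1.38×10⁻²³ × 290 × 1.15×10⁷ = 4.60×10⁻¹⁴ W
In dBm: 10 log₁₀(4.60×10⁻¹⁴ / 10⁻³) = −103.4 dBm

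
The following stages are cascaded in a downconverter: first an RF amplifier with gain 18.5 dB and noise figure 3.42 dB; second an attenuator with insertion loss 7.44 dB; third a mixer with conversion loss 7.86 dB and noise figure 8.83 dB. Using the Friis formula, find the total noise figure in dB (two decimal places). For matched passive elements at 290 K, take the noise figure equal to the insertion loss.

Convert to linear (a loss of L dB is a gain of −L dB): F_i = 10^(NF_i/10), G_i = 10^(G_i,dB/10)
  Stage 1: F_1 = 10^(3.42/10) = 2.198, G_1 = 10^(18.5/10) = 70.79
  Stage 2: F_2 = 10^(7.44/10) = 5.546, G_2 = 10^(−7.44/10) = 0.1803
  Stage 3: F_3 = 10^(8.83/10) = 7.638, G_3 = 10^(−7.86/10) = 0.1637
Friis cascade:
  F = 2.198 + (5.546 − 1)/70.79 + (7.638 − 1)/12.76 = 2.782
NF = 10 log₁₀(2.782) = 4.44 dB

4.44 dB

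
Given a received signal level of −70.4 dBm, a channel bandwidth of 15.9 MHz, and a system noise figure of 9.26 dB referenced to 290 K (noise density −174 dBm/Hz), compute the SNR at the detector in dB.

22.3 dB

Noise floor: N = −174 + 10 log₁₀(B) + NF
10 log₁₀(1.59×10⁷) = 72.01 dB
N = −174 + 72.01 + 9.26 = −92.73 dBm
SNR = P_sig − N = −70.4 − (−92.73) = 22.33 dB → 22.3 dB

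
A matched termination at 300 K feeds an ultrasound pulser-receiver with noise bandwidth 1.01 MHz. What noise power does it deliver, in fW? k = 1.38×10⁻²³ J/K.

P_n = kTB = 1.38×10⁻²³ × 300 × 1.01×10⁶ = 4.18×10⁻¹⁵ W = 4.18 fW

4.18 fW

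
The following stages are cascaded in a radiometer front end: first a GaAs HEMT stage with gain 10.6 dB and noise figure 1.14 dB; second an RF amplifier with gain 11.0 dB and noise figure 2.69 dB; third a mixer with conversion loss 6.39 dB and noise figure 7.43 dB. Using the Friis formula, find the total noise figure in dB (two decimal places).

Convert to linear (a loss of L dB is a gain of −L dB): F_i = 10^(NF_i/10), G_i = 10^(G_i,dB/10)
  Stage 1: F_1 = 10^(1.14/10) = 1.300, G_1 = 10^(10.6/10) = 11.48
  Stage 2: F_2 = 10^(2.69/10) = 1.858, G_2 = 10^(11.0/10) = 12.59
  Stage 3: F_3 = 10^(7.43/10) = 5.534, G_3 = 10^(−6.39/10) = 0.2296
Friis cascade:
  F = 1.300 + (1.858 − 1)/11.48 + (5.534 − 1)/144.5 = 1.406
NF = 10 log₁₀(1.406) = 1.48 dB

1.48 dB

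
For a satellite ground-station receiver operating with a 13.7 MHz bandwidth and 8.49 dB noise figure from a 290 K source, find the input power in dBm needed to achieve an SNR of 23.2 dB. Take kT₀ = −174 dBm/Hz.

Sensitivity = −174 + 10 log₁₀(B) + NF + SNR_min
= −174 + 71.37 + 8.49 + 23.2
= −70.94 dBm → −70.9 dBm

−70.9 dBm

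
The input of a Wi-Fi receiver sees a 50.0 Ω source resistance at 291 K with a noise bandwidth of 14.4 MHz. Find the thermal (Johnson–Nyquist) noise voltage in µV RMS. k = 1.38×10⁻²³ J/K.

3.40 µV

V_n = √(4kTRB)
4kTRB = 4 × 1.38×10⁻²³ × 291 × 5.00×10¹ × 1.44×10⁷ = 1.16×10⁻¹¹ V²
V_n = √(1.16×10⁻¹¹) = 3.40×10⁻⁶ V = 3.40 µV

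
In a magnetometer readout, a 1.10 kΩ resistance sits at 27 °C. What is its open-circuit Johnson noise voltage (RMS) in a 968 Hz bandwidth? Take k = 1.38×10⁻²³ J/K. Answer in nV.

T = 27 °C + 273.15 = 300.15 K
V_n = √(4kTRB)
4kTRB = 4 × 1.38×10⁻²³ × 300.15 × 1.10×10³ × 9.68×10² = 1.76×10⁻¹⁴ V²
V_n = √(1.76×10⁻¹⁴) = 1.33×10⁻⁷ V = 133 nV

133 nV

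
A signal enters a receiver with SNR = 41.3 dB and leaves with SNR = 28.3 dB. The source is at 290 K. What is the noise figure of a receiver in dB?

NF (dB) = SNR_in(dB) − SNR_out(dB) when the source is at T₀
NF = 41.3 − 28.3 = 13.0 dB

13.0 dB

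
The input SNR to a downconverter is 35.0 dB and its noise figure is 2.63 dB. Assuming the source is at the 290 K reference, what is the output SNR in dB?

By definition F = SNR_in/SNR_out, so in dB: SNR_out = SNR_in − NF
SNR_out = 35.0 − 2.63 = 32.37 dB

32.37 dB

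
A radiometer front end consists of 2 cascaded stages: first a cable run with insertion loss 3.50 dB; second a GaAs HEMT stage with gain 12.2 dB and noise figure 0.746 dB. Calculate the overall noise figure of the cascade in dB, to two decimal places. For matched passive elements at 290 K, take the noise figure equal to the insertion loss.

Convert to linear (a loss of L dB is a gain of −L dB): F_i = 10^(NF_i/10), G_i = 10^(G_i,dB/10)
  Stage 1: F_1 = 10^(3.50/10) = 2.239, G_1 = 10^(−3.50/10) = 0.4467
  Stage 2: F_2 = 10^(0.746/10) = 1.187, G_2 = 10^(12.2/10) = 16.60
Friis cascade:
  F = 2.239 + (1.187 − 1)/0.4467 = 2.658
NF = 10 log₁₀(2.658) = 4.25 dB

4.25 dB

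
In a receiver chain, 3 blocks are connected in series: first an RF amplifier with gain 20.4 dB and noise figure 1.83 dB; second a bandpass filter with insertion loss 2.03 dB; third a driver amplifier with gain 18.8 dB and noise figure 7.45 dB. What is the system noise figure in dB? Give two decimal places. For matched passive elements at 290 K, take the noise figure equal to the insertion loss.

2.03 dB

Convert to linear (a loss of L dB is a gain of −L dB): F_i = 10^(NF_i/10), G_i = 10^(G_i,dB/10)
  Stage 1: F_1 = 10^(1.83/10) = 1.524, G_1 = 10^(20.4/10) = 109.6
  Stage 2: F_2 = 10^(2.03/10) = 1.596, G_2 = 10^(−2.03/10) = 0.6266
  Stage 3: F_3 = 10^(7.45/10) = 5.559, G_3 = 10^(18.8/10) = 75.86
Friis cascade:
  F = 1.524 + (1.596 − 1)/109.6 + (5.559 − 1)/68.71 = 1.596
NF = 10 log₁₀(1.596) = 2.03 dB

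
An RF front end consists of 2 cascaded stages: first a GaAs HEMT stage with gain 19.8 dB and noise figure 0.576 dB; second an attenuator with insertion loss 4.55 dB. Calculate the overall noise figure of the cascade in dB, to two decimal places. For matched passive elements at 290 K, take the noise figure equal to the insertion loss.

0.65 dB

Convert to linear (a loss of L dB is a gain of −L dB): F_i = 10^(NF_i/10), G_i = 10^(G_i,dB/10)
  Stage 1: F_1 = 10^(0.576/10) = 1.142, G_1 = 10^(19.8/10) = 95.50
  Stage 2: F_2 = 10^(4.55/10) = 2.851, G_2 = 10^(−4.55/10) = 0.3508
Friis cascade:
  F = 1.142 + (2.851 − 1)/95.50 = 1.161
NF = 10 log₁₀(1.161) = 0.65 dB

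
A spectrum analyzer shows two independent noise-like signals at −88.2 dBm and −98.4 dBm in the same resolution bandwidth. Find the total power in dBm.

−87.8 dBm

Convert to linear, add, convert back:
P₁ = 1.51×10⁻¹² W, P₂ = 1.45×10⁻¹³ W
P_tot = 1.66×10⁻¹² W → 10 log₁₀(P_tot / 10⁻³) = −87.8 dBm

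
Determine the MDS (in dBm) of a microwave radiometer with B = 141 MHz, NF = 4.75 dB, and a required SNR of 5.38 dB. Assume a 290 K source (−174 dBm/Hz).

−82.4 dBm

Sensitivity = −174 + 10 log₁₀(B) + NF + SNR_min
= −174 + 81.49 + 4.75 + 5.38
= −82.38 dBm → −82.4 dBm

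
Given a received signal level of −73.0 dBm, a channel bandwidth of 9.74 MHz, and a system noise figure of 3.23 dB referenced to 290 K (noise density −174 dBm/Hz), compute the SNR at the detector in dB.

27.9 dB

Noise floor: N = −174 + 10 log₁₀(B) + NF
10 log₁₀(9.74×10⁶) = 69.89 dB
N = −174 + 69.89 + 3.23 = −100.88 dBm
SNR = P_sig − N = −73.0 − (−100.88) = 27.88 dB → 27.9 dB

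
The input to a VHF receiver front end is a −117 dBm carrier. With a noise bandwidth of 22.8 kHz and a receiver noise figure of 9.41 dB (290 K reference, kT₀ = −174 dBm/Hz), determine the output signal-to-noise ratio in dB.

Noise floor: N = −174 + 10 log₁₀(B) + NF
10 log₁₀(2.28×10⁴) = 43.58 dB
N = −174 + 43.58 + 9.41 = −121.01 dBm
SNR = P_sig − N = −117 − (−121.01) = 4.01 dB → 4.0 dB

4.0 dB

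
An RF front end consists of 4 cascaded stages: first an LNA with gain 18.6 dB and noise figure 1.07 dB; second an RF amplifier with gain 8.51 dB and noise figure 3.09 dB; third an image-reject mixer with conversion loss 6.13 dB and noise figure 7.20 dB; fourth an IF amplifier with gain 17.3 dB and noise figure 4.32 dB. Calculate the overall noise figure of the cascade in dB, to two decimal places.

Convert to linear (a loss of L dB is a gain of −L dB): F_i = 10^(NF_i/10), G_i = 10^(G_i,dB/10)
  Stage 1: F_1 = 10^(1.07/10) = 1.279, G_1 = 10^(18.6/10) = 72.44
  Stage 2: F_2 = 10^(3.09/10) = 2.037, G_2 = 10^(8.51/10) = 7.096
  Stage 3: F_3 = 10^(7.20/10) = 5.248, G_3 = 10^(−6.13/10) = 0.2438
  Stage 4: F_4 = 10^(4.32/10) = 2.704, G_4 = 10^(17.3/10) = 53.70
Friis cascade:
  F = 1.279 + (2.037 − 1)/72.44 + (5.248 − 1)/514.0 + (2.704 − 1)/125.3 = 1.316
NF = 10 log₁₀(1.316) = 1.19 dB

1.19 dB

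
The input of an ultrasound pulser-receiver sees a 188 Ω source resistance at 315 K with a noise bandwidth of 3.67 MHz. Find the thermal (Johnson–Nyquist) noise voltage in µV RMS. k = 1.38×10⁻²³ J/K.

V_n = √(4kTRB)
4kTRB = 4 × 1.38×10⁻²³ × 315 × 1.88×10² × 3.67×10⁶ = 1.20×10⁻¹¹ V²
V_n = √(1.20×10⁻¹¹) = 3.46×10⁻⁶ V = 3.46 µV

3.46 µV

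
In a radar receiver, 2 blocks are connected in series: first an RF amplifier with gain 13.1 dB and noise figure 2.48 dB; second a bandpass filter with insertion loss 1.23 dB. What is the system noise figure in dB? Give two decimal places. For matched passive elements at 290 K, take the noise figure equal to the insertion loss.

Convert to linear (a loss of L dB is a gain of −L dB): F_i = 10^(NF_i/10), G_i = 10^(G_i,dB/10)
  Stage 1: F_1 = 10^(2.48/10) = 1.770, G_1 = 10^(13.1/10) = 20.42
  Stage 2: F_2 = 10^(1.23/10) = 1.327, G_2 = 10^(−1.23/10) = 0.7534
Friis cascade:
  F = 1.770 + (1.327 − 1)/20.42 = 1.786
NF = 10 log₁₀(1.786) = 2.52 dB

2.52 dB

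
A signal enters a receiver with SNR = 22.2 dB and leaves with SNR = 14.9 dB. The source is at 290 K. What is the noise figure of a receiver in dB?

7.3 dB

NF (dB) = SNR_in(dB) − SNR_out(dB) when the source is at T₀
NF = 22.2 − 14.9 = 7.3 dB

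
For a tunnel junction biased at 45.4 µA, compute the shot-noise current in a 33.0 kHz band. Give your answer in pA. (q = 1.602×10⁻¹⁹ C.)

693 pA

I_n = √(2qI·B)
2qI·B = 2 × 1.602×10⁻¹⁹ × 4.54×10⁻⁵ × 3.30×10⁴ = 4.80×10⁻¹⁹ A²
I_n = √(4.80×10⁻¹⁹) = 6.93×10⁻¹⁰ A = 693 pA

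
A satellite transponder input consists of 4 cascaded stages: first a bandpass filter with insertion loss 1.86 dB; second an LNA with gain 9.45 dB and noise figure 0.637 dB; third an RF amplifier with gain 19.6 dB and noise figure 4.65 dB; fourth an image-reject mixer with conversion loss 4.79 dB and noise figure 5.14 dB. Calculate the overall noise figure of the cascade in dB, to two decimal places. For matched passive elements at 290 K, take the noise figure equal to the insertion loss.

Convert to linear (a loss of L dB is a gain of −L dB): F_i = 10^(NF_i/10), G_i = 10^(G_i,dB/10)
  Stage 1: F_1 = 10^(1.86/10) = 1.535, G_1 = 10^(−1.86/10) = 0.6516
  Stage 2: F_2 = 10^(0.637/10) = 1.158, G_2 = 10^(9.45/10) = 8.810
  Stage 3: F_3 = 10^(4.65/10) = 2.917, G_3 = 10^(19.6/10) = 91.20
  Stage 4: F_4 = 10^(5.14/10) = 3.266, G_4 = 10^(−4.79/10) = 0.3319
Friis cascade:
  F = 1.535 + (1.158 − 1)/0.6516 + (2.917 − 1)/5.741 + (3.266 − 1)/523.6 = 2.115
NF = 10 log₁₀(2.115) = 3.25 dB

3.25 dB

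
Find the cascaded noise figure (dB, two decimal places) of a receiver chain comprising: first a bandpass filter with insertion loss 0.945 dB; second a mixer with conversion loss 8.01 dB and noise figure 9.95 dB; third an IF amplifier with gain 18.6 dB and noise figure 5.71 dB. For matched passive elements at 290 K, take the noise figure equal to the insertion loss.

Convert to linear (a loss of L dB is a gain of −L dB): F_i = 10^(NF_i/10), G_i = 10^(G_i,dB/10)
  Stage 1: F_1 = 10^(0.945/10) = 1.243, G_1 = 10^(−0.945/10) = 0.8045
  Stage 2: F_2 = 10^(9.95/10) = 9.886, G_2 = 10^(−8.01/10) = 0.1581
  Stage 3: F_3 = 10^(5.71/10) = 3.724, G_3 = 10^(18.6/10) = 72.44
Friis cascade:
  F = 1.243 + (9.886 − 1)/0.8045 + (3.724 − 1)/0.1272 = 33.70
NF = 10 log₁₀(33.70) = 15.28 dB

15.28 dB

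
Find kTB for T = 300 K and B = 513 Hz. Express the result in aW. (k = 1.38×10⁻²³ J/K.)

P_n = kTB = 1.38×10⁻²³ × 300 × 5.13×10² = 2.12×10⁻¹⁸ W = 2.12 aW

2.12 aW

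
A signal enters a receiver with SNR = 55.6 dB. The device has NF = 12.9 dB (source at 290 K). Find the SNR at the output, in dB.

42.7 dB

By definition F = SNR_in/SNR_out, so in dB: SNR_out = SNR_in − NF
SNR_out = 55.6 − 12.9 = 42.7 dB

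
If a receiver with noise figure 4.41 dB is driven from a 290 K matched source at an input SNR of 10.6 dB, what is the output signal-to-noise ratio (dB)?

By definition F = SNR_in/SNR_out, so in dB: SNR_out = SNR_in − NF
SNR_out = 10.6 − 4.41 = 6.19 dB

6.19 dB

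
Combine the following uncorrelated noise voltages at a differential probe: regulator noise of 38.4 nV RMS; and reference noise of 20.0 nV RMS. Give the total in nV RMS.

43.3 nV

Uncorrelated sources add in power (mean-square): V_tot = √(ΣV_i²)
V_tot = √[(3.84×10⁻⁸)² + (2.00×10⁻⁸)²] = 4.33×10⁻⁸ V = 43.3 nV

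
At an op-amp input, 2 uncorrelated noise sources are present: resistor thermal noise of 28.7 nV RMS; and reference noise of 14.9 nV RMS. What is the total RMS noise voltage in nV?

Uncorrelated sources add in power (mean-square): V_tot = √(ΣV_i²)
V_tot = √[(2.87×10⁻⁸)² + (1.49×10⁻⁸)²] = 3.23×10⁻⁸ V = 32.3 nV

32.3 nV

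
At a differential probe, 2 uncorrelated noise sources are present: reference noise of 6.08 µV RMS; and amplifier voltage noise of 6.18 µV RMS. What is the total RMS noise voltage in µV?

Uncorrelated sources add in power (mean-square): V_tot = √(ΣV_i²)
V_tot = √[(6.08×10⁻⁶)² + (6.18×10⁻⁶)²] = 8.67×10⁻⁶ V = 8.67 µV

8.67 µV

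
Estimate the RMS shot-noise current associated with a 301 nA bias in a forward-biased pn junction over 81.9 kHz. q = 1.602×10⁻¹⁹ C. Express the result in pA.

I_n = √(2qI·B)
2qI·B = 2 × 1.602×10⁻¹⁹ × 3.01×10⁻⁷ × 8.19×10⁴ = 7.90×10⁻²¹ A²
I_n = √(7.90×10⁻²¹) = 8.89×10⁻¹¹ A = 88.9 pA

88.9 pA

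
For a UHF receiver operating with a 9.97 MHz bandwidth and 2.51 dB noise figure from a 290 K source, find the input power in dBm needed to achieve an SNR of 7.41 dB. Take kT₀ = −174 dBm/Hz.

−94.1 dBm

Sensitivity = −174 + 10 log₁₀(B) + NF + SNR_min
= −174 + 69.99 + 2.51 + 7.41
= −94.09 dBm → −94.1 dBm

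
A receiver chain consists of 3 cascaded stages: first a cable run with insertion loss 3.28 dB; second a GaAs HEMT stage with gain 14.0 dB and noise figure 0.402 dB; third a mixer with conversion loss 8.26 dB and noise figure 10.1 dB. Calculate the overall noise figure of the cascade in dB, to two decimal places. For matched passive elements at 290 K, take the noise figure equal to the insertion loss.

Convert to linear (a loss of L dB is a gain of −L dB): F_i = 10^(NF_i/10), G_i = 10^(G_i,dB/10)
  Stage 1: F_1 = 10^(3.28/10) = 2.128, G_1 = 10^(−3.28/10) = 0.4699
  Stage 2: F_2 = 10^(0.402/10) = 1.097, G_2 = 10^(14.0/10) = 25.12
  Stage 3: F_3 = 10^(10.1/10) = 10.23, G_3 = 10^(−8.26/10) = 0.1493
Friis cascade:
  F = 2.128 + (1.097 − 1)/0.4699 + (10.23 − 1)/11.80 = 3.117
NF = 10 log₁₀(3.117) = 4.94 dB

4.94 dB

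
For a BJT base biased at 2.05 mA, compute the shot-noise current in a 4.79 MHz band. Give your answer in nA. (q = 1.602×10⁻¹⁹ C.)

56.1 nA

I_n = √(2qI·B)
2qI·B = 2 × 1.602×10⁻¹⁹ × 2.05×10⁻³ × 4.79×10⁶ = 3.15×10⁻¹⁵ A²
I_n = √(3.15×10⁻¹⁵) = 5.61×10⁻⁸ A = 56.1 nA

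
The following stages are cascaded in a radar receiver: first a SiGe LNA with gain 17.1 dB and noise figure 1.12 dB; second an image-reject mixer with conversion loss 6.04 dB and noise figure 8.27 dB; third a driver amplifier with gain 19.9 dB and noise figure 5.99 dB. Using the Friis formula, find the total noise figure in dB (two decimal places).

2.14 dB

Convert to linear (a loss of L dB is a gain of −L dB): F_i = 10^(NF_i/10), G_i = 10^(G_i,dB/10)
  Stage 1: F_1 = 10^(1.12/10) = 1.294, G_1 = 10^(17.1/10) = 51.29
  Stage 2: F_2 = 10^(8.27/10) = 6.714, G_2 = 10^(−6.04/10) = 0.2489
  Stage 3: F_3 = 10^(5.99/10) = 3.972, G_3 = 10^(19.9/10) = 97.72
Friis cascade:
  F = 1.294 + (6.714 − 1)/51.29 + (3.972 − 1)/12.76 = 1.638
NF = 10 log₁₀(1.638) = 2.14 dB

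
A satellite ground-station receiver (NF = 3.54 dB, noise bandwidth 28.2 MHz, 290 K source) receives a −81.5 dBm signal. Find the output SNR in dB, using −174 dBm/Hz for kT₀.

Noise floor: N = −174 + 10 log₁₀(B) + NF
10 log₁₀(2.82×10⁷) = 74.5 dB
N = −174 + 74.5 + 3.54 = −95.96 dBm
SNR = P_sig − N = −81.5 − (−95.96) = 14.46 dB → 14.5 dB

14.5 dB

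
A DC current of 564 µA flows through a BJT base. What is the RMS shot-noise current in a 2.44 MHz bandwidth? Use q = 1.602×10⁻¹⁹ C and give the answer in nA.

21.0 nA

I_n = √(2qI·B)
2qI·B = 2 × 1.602×10⁻¹⁹ × 5.64×10⁻⁴ × 2.44×10⁶ = 4.41×10⁻¹⁶ A²
I_n = √(4.41×10⁻¹⁶) = 2.10×10⁻⁸ A = 21.0 nA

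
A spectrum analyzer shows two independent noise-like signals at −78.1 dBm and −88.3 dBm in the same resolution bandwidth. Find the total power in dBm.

Convert to linear, add, convert back:
P₁ = 1.55×10⁻¹¹ W, P₂ = 1.48×10⁻¹² W
P_tot = 1.70×10⁻¹¹ W → 10 log₁₀(P_tot / 10⁻³) = −77.7 dBm

−77.7 dBm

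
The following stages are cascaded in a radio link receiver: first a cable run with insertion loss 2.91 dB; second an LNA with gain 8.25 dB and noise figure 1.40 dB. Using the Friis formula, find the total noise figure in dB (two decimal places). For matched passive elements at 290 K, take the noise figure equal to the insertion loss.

Convert to linear (a loss of L dB is a gain of −L dB): F_i = 10^(NF_i/10), G_i = 10^(G_i,dB/10)
  Stage 1: F_1 = 10^(2.91/10) = 1.954, G_1 = 10^(−2.91/10) = 0.5117
  Stage 2: F_2 = 10^(1.40/10) = 1.380, G_2 = 10^(8.25/10) = 6.683
Friis cascade:
  F = 1.954 + (1.380 − 1)/0.5117 = 2.698
NF = 10 log₁₀(2.698) = 4.31 dB

4.31 dB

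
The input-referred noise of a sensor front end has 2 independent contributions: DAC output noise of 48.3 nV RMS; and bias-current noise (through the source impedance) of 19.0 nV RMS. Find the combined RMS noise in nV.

51.9 nV

Uncorrelated sources add in power (mean-square): V_tot = √(ΣV_i²)
V_tot = √[(4.83×10⁻⁸)² + (1.90×10⁻⁸)²] = 5.19×10⁻⁸ V = 51.9 nV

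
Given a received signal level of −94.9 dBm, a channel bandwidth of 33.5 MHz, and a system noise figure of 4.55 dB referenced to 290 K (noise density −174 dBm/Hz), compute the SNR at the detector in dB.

Noise floor: N = −174 + 10 log₁₀(B) + NF
10 log₁₀(3.35×10⁷) = 75.25 dB
N = −174 + 75.25 + 4.55 = −94.20 dBm
SNR = P_sig − N = −94.9 − (−94.20) = −0.70 dB → −0.7 dB

−0.7 dB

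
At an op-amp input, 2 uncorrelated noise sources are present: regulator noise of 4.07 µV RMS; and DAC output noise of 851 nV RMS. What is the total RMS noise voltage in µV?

Uncorrelated sources add in power (mean-square): V_tot = √(ΣV_i²)
V_tot = √[(4.07×10⁻⁶)² + (8.51×10⁻⁷)²] = 4.16×10⁻⁶ V = 4.16 µV

4.16 µV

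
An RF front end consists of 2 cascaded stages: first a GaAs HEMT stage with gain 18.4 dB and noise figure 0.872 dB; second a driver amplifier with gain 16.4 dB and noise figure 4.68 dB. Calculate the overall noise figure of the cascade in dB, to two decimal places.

0.97 dB

Convert to linear (a loss of L dB is a gain of −L dB): F_i = 10^(NF_i/10), G_i = 10^(G_i,dB/10)
  Stage 1: F_1 = 10^(0.872/10) = 1.222, G_1 = 10^(18.4/10) = 69.18
  Stage 2: F_2 = 10^(4.68/10) = 2.938, G_2 = 10^(16.4/10) = 43.65
Friis cascade:
  F = 1.222 + (2.938 − 1)/69.18 = 1.250
NF = 10 log₁₀(1.250) = 0.97 dB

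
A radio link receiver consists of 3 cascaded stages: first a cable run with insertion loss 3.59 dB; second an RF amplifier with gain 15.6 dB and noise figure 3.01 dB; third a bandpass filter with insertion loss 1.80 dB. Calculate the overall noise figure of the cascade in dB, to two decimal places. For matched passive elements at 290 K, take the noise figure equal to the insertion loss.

6.63 dB

Convert to linear (a loss of L dB is a gain of −L dB): F_i = 10^(NF_i/10), G_i = 10^(G_i,dB/10)
  Stage 1: F_1 = 10^(3.59/10) = 2.286, G_1 = 10^(−3.59/10) = 0.4375
  Stage 2: F_2 = 10^(3.01/10) = 2.000, G_2 = 10^(15.6/10) = 36.31
  Stage 3: F_3 = 10^(1.80/10) = 1.514, G_3 = 10^(−1.80/10) = 0.6607
Friis cascade:
  F = 2.286 + (2.000 − 1)/0.4375 + (1.514 − 1)/15.89 = 4.603
NF = 10 log₁₀(4.603) = 6.63 dB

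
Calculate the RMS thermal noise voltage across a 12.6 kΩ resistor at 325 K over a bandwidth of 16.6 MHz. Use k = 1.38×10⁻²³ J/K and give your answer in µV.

61.3 µV

V_n = √(4kTRB)
4kTRB = 4 × 1.38×10⁻²³ × 325 × 1.26×10⁴ × 1.66×10⁷ = 3.75×10⁻⁹ V²
V_n = √(3.75×10⁻⁹) = 6.13×10⁻⁵ V = 61.3 µV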